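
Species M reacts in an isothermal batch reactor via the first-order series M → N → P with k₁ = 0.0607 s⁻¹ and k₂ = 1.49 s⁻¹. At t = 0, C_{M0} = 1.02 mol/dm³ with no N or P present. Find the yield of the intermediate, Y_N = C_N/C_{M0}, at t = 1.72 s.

0.0350

For first-order series with pure M initially, C_N(t) = k₁C_{M0}/(k₂−k₁)·(e^(−k₁t) − e^(−k₂t)).
e^(−k₁t) = e^(−0.0607×1.72) = e^(−0.1044) = 0.9009; e^(−k₂t) = e^(−2.563) = 0.07709.
C_N = 0.0607×1.02/(1.49−0.0607) × (0.9009−0.07709) = 0.04332×0.8238 = 0.03568 mol/dm³.
Y_N = C_N/C_{M0} = 0.03568/1.02 = 0.0350.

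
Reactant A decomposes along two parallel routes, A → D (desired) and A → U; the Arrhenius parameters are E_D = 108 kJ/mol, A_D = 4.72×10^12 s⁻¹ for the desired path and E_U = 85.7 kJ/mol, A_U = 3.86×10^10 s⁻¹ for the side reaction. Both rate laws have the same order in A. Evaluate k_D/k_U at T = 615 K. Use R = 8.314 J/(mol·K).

1.56

Since both paths have the same order in A, the concentration cancels and S_{D/U} = k_D/k_U = (A_D/A_U)·exp[(E_U−E_D)/(RT)].
(E_U−E_D)/(RT) = (85.7−108)×10³/(8.314×615) = -22300/5113 = -4.361.
k_D/k_U = (4.72×10^12/3.86×10^10)·exp(-4.361) = 122.3 × 0.01276 = 1.56.
Since E_D > E_U, raising the temperature improves selectivity toward D.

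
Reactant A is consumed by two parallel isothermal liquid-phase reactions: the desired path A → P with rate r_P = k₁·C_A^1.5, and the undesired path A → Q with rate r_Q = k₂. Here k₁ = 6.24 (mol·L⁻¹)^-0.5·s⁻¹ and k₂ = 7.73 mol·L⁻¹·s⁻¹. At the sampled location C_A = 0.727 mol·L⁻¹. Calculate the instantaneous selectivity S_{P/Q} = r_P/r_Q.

S_{P/Q} = r_P/r_Q = (k₁·C_A^1.5)/(k₂) = (k₁/k₂)·C_A^1.5.
= (6.24×0.7270^1.5) / (7.73) = 3.868/7.730 = 0.500.
Since the desired path is higher order in A, keeping C_A high (PFR or concentrated feed) favours P.

0.500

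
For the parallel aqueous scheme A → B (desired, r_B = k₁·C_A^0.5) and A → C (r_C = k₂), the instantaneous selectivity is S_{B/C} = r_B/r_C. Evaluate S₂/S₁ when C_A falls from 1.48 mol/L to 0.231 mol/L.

S_{B/C} = (k₁/k₂)·C_A^0.5, so S₂/S₁ = (C_{A,2}/C_{A,1})^0.5.
= (0.231/1.48)^0.5 = (0.1561)^0.5 = 0.395.
Selectivity toward B falls as C_A falls — high-concentration operation is favoured.

0.395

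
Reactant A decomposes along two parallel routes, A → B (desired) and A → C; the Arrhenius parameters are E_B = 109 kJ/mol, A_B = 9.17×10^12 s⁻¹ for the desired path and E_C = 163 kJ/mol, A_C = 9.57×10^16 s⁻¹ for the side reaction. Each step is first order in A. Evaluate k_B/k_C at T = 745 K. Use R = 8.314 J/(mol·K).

0.586

Since both paths have the same order in A, the concentration cancels and S_{B/C} = k_B/k_C = (A_B/A_C)·exp[(E_C−E_B)/(RT)].
(E_C−E_B)/(RT) = (163−109)×10³/(8.314×745) = 54000/6194 = 8.718.
k_B/k_C = (9.17×10^12/9.57×10^16)·exp(8.718) = 9.582×10^-5 × 6113 = 0.586.
Since E_B < E_C, lowering the temperature improves selectivity toward B.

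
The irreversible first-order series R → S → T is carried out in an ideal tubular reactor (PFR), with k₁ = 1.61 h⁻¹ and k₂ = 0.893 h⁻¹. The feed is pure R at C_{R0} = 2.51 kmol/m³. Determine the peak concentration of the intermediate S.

For a first-order series the maximum intermediate yield is C_{S,max}/C_{R0} = (k₁/k₂)^[k₂/(k₂−k₁)].
= (1.61/0.893)^(0.893/(0.893−1.61)) = (1.803)^(-1.245) = 0.4799.
C_{S,max} = 0.4799×2.51 = 1.20 kmol/m³.

1.20 kmol/m³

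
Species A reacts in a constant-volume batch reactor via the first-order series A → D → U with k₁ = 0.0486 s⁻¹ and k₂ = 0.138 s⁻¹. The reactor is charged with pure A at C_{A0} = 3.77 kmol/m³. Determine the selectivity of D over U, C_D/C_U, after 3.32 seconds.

3.93

Solving the coupled first-order balances gives C_D(t) = [k₁/(k₂−k₁)]·C_{A0}·(e^(−k₁t) − e^(−k₂t)).
e^(−k₁t) = e^(−0.0486×3.32) = e^(−0.1614) = 0.8510; e^(−k₂t) = e^(−0.4582) = 0.6324.
C_D = 0.0486×3.77/(0.138−0.0486) × (0.8510−0.6324) = 2.049×0.2185 = 0.4479 kmol/m³.
C_A = C_{A0}e^(−k₁t) = 3.208 kmol/m³, so C_U = C_{A0}−C_A−C_D = 0.1139 kmol/m³; C_D/C_U = 3.93.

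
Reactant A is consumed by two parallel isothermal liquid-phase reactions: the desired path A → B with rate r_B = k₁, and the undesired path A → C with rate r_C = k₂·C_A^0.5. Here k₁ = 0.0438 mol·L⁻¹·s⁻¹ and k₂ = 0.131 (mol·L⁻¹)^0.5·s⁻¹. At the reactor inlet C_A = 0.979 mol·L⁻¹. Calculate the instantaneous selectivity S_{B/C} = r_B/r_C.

S_{B/C} = r_B/r_C = (k₁)/(k₂·C_A^0.5) = (k₁/k₂)·C_A^-0.5.
= (0.0438) / (0.131×0.9790^0.5) = 0.04380/0.1296 = 0.338.
The undesired path is higher order in A, so low C_A (CSTR or dilute feed) favours B.

0.338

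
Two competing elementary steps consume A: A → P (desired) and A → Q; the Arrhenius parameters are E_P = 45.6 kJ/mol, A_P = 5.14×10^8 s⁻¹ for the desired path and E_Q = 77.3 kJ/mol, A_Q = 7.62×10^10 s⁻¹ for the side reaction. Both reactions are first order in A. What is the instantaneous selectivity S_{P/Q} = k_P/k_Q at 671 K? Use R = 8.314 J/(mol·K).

With equal orders, S_{P/Q} = k_P/k_Q = (A_P/A_Q)·exp[(E_Q−E_P)/(RT)].
(E_Q−E_P)/(RT) = (77.3−45.6)×10³/(8.314×671) = 31700/5579 = 5.682.
k_P/k_Q = (5.14×10^8/7.62×10^10)·exp(5.682) = 0.006745 × 293.6 = 1.98.

1.98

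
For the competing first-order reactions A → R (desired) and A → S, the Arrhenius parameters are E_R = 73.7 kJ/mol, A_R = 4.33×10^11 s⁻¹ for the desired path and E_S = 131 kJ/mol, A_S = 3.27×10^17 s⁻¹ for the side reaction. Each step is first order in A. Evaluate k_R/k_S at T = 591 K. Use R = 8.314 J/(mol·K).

0.154

k_R/k_S = (A_R/A_S)·exp[−(E_R−E_S)/(RT)] = (A_R/A_S)·exp[(E_S−E_R)/(RT)].
(E_S−E_R)/(RT) = (131−73.7)×10³/(8.314×591) = 57300/4914 = 11.66.
k_R/k_S = (4.33×10^11/3.27×10^17)·exp(11.66) = 1.324×10^-6 × 1.160×10^5 = 0.154.
Since E_R < E_S, lowering the temperature improves selectivity toward R.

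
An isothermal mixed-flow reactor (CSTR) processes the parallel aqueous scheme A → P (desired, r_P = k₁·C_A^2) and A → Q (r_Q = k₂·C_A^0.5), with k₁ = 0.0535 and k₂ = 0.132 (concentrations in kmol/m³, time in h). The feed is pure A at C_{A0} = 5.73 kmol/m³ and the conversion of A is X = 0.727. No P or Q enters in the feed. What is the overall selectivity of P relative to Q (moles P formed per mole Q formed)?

Exit C_A = C_{A0}(1−X) = 5.73×0.273 = 1.564 kmol/m³.
A CSTR operates uniformly at the exit composition, giving r_P = 0.1309 and r_Q = 0.1651 (each k·C_A^n at C_A = 1.564).
Overall selectivity = C_P/C_Q = r_Pτ/(r_Qτ) = r_P/r_Q = 0.793.

0.793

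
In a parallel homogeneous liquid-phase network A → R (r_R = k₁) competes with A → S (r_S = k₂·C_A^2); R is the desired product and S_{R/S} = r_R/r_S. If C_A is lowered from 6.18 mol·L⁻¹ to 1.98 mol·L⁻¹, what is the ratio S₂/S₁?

S_{R/S} = (k₁/k₂)·C_A^-2, so S₂/S₁ = (C_{A,2}/C_{A,1})^-2.
= (1.98/6.18)^(-2) = (0.3204)^(-2) = 9.74.

9.74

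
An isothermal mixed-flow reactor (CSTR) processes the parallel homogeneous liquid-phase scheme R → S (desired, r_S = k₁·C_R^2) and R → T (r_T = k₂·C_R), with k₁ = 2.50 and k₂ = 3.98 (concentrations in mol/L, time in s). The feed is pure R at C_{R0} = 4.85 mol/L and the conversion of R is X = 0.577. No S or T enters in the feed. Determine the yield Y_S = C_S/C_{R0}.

0.325

Exit C_R = C_{R0}(1−X) = 4.85×0.423 = 2.052 mol/L.
Rates in a CSTR are evaluated at the outlet concentration: r_S = 2.50×2.052^2 = 10.52, r_T = 3.98×2.052 = 8.165.
Fraction of consumed R going to S: r_S/(r_S+r_T) = 0.5631.
C_S = 0.5631·C_{R0}·X = 0.5631×4.85×0.577 = 1.58 mol/L; Y_S = C_S/C_{R0} = 0.325.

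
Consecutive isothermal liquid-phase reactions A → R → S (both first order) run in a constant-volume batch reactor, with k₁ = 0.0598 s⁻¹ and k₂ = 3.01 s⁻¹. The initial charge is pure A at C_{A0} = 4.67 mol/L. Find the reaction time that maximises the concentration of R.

The intermediate peaks when r₁ = r₂, i.e. k₁e^(−k₁t) = k₂e^(−k₂t), giving t_opt = ln(k₂/k₁)/(k₂−k₁).
= ln(3.01/0.0598)/(3.01−0.0598) = ln(50.33)/2.950 = 3.919/2.950 = 1.33 s.

1.33 s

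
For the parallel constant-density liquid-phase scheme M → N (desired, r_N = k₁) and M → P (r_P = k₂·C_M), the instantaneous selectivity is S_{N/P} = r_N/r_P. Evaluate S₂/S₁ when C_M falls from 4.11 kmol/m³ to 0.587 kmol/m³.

S_{N/P} = (k₁/k₂)·C_M⁻¹, so S₂/S₁ = (C_{M,2}/C_{M,1})⁻¹.
= 4.11/0.587 = 7.00.

7.00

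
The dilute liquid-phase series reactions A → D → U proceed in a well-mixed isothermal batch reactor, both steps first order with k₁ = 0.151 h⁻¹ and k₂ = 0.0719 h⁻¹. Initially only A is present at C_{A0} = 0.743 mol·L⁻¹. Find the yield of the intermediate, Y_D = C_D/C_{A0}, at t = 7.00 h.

0.491

The intermediate concentration in a first-order A→B→C sequence is C_D = k₁C_{A0}(e^(−k₁t) − e^(−k₂t))/(k₂−k₁).
e^(−k₁t) = e^(−0.151×7.00) = e^(−1.057) = 0.3475; e^(−k₂t) = e^(−0.5033) = 0.6045.
C_D = 0.151×0.743/(0.0719−0.151) × (0.3475−0.6045) = (-1.418)×(-0.2570) = 0.3646 mol·L⁻¹.
Y_D = C_D/C_{A0} = 0.3646/0.743 = 0.491.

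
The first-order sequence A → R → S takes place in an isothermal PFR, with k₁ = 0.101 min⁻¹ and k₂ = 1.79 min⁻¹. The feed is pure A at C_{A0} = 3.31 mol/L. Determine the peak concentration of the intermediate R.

0.157 mol/L

At the optimum, C_{R,max}/C_{A0} = (k₁/k₂)^[k₂/(k₂−k₁)].
= (0.101/1.79)^(1.79/(1.79−0.101)) = (0.05642)^(1.060) = 0.04751.
C_{R,max} = 0.04751×3.31 = 0.157 mol/L.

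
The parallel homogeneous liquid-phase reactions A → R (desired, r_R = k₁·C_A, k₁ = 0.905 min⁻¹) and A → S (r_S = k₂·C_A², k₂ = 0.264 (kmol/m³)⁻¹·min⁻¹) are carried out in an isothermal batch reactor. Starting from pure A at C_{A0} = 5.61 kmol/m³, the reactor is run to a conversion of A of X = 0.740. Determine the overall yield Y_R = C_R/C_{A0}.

0.376

C_A = C_{A0}(1−X) = 1.459 kmol/m³.
Along a PFR/batch, dC_R/dC_A = −r_R/(r_R+r_S) = −k₁/(k₁+k₂·C_A).
Integrating from C_{A0} to C_A: C_R = (0.905/0.264)·ln[(0.905+0.264·5.61)/(0.905+0.264·1.46)] = 3.428·ln(2.386/1.290) = 2.108 kmol/m³.
Y_R = C_R/C_{A0} = 2.108/5.61 = 0.376.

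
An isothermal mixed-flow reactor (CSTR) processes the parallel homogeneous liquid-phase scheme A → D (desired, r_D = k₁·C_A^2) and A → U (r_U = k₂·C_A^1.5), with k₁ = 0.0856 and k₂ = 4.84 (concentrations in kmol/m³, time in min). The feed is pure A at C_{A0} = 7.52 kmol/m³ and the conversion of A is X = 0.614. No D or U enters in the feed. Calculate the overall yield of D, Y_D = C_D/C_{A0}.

Exit C_A = C_{A0}(1−X) = 7.52×0.386 = 2.903 kmol/m³.
Rates in a CSTR are evaluated at the outlet concentration: r_D = 0.0856×2.903^2 = 0.7212, r_U = 4.84×2.903^1.5 = 23.94.
Fraction of consumed A going to D: r_D/(r_D+r_U) = 0.02925.
C_D = 0.02925·C_{A0}·X = 0.02925×7.52×0.614 = 0.135 kmol/m³; Y_D = C_D/C_{A0} = 0.0180.

0.0180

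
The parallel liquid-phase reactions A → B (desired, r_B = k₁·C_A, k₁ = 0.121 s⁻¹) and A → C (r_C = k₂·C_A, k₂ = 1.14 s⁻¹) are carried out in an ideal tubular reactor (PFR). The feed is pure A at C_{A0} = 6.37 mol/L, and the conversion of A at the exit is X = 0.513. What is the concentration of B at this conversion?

0.314 mol/L

C_A = C_{A0}(1−X) = 3.102 mol/L.
Both paths are first order in A, so the instantaneous fraction to B is constant: dC_B/d(−C_A) = k₁/(k₁+k₂) = 0.09596.
C_B = 0.09596·(C_{A0}−C_A) = 0.09596×3.268 = 0.314 mol/L.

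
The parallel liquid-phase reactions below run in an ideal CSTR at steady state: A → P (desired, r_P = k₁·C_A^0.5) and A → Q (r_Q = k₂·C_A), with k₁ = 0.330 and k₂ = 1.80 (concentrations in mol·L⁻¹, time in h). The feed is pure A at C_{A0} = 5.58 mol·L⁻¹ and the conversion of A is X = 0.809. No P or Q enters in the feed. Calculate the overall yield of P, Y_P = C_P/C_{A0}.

0.122

Exit C_A = C_{A0}(1−X) = 5.58×0.191 = 1.066 mol·L⁻¹.
Rates in a CSTR are evaluated at the outlet concentration: r_P = 0.330×1.066^0.5 = 0.3407, r_Q = 1.80×1.066 = 1.918.
Fraction of consumed A going to P: r_P/(r_P+r_Q) = 0.1508.
C_P = 0.1508·C_{A0}·X = 0.1508×5.58×0.809 = 0.681 mol·L⁻¹; Y_P = C_P/C_{A0} = 0.122.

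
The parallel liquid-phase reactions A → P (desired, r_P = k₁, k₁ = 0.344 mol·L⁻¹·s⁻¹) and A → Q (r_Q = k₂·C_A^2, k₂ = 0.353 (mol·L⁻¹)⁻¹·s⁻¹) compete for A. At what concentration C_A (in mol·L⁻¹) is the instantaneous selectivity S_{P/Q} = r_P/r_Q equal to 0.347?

S_{P/Q} = (k₁/k₂)·C_A^-2 ⇒ C_A = (S·k₂/k₁)^(-0.5).
= (0.347×0.353/0.344)^(-0.5) = (0.3561)^(-0.5) = 1.68 mol·L⁻¹.

1.68 mol·L⁻¹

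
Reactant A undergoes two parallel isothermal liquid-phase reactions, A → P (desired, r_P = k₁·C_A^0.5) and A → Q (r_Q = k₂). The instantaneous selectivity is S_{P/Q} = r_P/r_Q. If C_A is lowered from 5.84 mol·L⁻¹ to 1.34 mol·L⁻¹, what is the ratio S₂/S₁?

S_{P/Q} = (k₁/k₂)·C_A^0.5, so S₂/S₁ = (C_{A,2}/C_{A,1})^0.5.
= (1.34/5.84)^0.5 = (0.2295)^0.5 = 0.479.
Selectivity toward P falls as C_A falls — high-concentration operation is favoured.

0.479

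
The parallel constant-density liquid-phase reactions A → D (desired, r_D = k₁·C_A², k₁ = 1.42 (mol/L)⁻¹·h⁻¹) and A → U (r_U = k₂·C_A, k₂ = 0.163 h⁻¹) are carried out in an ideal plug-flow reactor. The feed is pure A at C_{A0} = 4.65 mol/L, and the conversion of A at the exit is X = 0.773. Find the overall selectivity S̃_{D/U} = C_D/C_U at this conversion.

21.3

C_A = C_{A0}(1−X) = 1.056 mol/L.
Along a PFR/batch, dC_U/dC_A = −r_U/(r_D+r_U) = −k₂/(k₂+k₁·C_A).
Integrating from C_{A0} to C_A: C_U = (0.163/1.42)·ln[(0.163+1.42·4.65)/(0.163+1.42·1.06)] = 0.1148·ln(6.766/1.662) = 0.1612 mol/L.
Then C_D = (C_{A0}−C_A) − C_U = 3.594 − 0.1612 = 3.433 mol/L.
S̃_{D/U} = C_D/C_U = 3.433/0.1612 = 21.3.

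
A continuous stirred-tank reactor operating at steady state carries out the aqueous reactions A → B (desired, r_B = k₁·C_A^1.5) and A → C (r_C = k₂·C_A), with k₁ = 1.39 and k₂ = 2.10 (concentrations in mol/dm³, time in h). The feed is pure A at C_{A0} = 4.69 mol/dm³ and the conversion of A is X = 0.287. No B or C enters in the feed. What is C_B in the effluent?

0.737 mol/dm³

Exit C_A = C_{A0}(1−X) = 4.69×0.713 = 3.344 mol/dm³.
Rates in a CSTR are evaluated at the outlet concentration: r_B = 1.39×3.344^1.5 = 8.500, r_C = 2.10×3.344 = 7.022.
Fraction of consumed A going to B: r_B/(r_B+r_C) = 0.5476.
C_B = 0.5476·C_{A0}·X = 0.5476×4.69×0.287 = 0.737 mol/dm³.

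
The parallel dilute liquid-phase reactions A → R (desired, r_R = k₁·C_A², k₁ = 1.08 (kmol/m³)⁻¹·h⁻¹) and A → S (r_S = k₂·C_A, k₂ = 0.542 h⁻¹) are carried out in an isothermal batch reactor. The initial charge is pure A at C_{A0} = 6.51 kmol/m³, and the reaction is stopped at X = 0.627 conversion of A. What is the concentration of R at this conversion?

C_A = C_{A0}(1−X) = 2.428 kmol/m³.
Along a PFR/batch, dC_S/dC_A = −r_S/(r_R+r_S) = −k₂/(k₂+k₁·C_A).
Integrating from C_{A0} to C_A: C_S = (0.542/1.08)·ln[(0.542+1.08·6.51)/(0.542+1.08·2.43)] = 0.5019·ln(7.573/3.164) = 0.4379 kmol/m³.
Then C_R = (C_{A0}−C_A) − C_S = 4.082 − 0.4379 = 3.644 kmol/m³.

3.64 kmol/m³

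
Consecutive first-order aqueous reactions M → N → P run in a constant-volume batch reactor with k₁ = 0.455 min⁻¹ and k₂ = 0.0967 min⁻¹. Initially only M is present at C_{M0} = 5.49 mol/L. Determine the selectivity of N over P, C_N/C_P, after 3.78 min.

3.91

Solving the coupled first-order balances gives C_N(t) = [k₁/(k₂−k₁)]·C_{M0}·(e^(−k₁t) − e^(−k₂t)).
e^(−k₁t) = e^(−0.455×3.78) = e^(−1.720) = 0.1791; e^(−k₂t) = e^(−0.3655) = 0.6938.
C_N = 0.455×5.49/(0.0967−0.455) × (0.1791−0.6938) = (-6.972)×(-0.5147) = 3.589 mol/L.
C_M = C_{M0}e^(−k₁t) = 0.9832 mol/L, so C_P = C_{M0}−C_M−C_N = 0.9182 mol/L; C_N/C_P = 3.91.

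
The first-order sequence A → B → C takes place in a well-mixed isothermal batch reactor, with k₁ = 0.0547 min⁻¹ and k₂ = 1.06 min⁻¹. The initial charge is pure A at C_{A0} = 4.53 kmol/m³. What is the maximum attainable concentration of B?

For a first-order series the maximum intermediate yield is C_{B,max}/C_{A0} = (k₁/k₂)^[k₂/(k₂−k₁)].
= (0.0547/1.06)^(1.06/(1.06−0.0547)) = (0.05160)^(1.054) = 0.04392.
C_{B,max} = 0.04392×4.53 = 0.199 kmol/m³.

0.199 kmol/m³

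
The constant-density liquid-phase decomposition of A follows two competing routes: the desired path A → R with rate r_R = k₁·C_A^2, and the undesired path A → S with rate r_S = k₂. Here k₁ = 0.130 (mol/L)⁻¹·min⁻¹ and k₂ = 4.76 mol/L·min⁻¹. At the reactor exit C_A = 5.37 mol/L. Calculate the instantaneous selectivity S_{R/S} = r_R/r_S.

0.788

S_{R/S} = r_R/r_S = (k₁·C_A^2)/(k₂) = (k₁/k₂)·C_A^2.
= (0.130×5.370^2) / (4.76) = 3.749/4.760 = 0.788.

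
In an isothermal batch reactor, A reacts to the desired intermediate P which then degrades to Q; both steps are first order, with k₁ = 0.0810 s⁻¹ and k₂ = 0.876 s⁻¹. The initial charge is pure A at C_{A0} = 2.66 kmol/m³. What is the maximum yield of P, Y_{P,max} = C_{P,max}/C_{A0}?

0.0725

At the optimum, C_{P,max}/C_{A0} = (k₁/k₂)^[k₂/(k₂−k₁)].
= (0.0810/0.876)^(0.876/(0.876−0.0810)) = (0.09247)^(1.102) = 0.07255.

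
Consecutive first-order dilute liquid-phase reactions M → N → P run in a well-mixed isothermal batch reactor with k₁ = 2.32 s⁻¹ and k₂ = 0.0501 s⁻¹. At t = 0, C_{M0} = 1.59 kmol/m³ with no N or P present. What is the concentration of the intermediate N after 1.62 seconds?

The intermediate concentration in a first-order A→B→C sequence is C_N = k₁C_{M0}(e^(−k₁t) − e^(−k₂t))/(k₂−k₁).
e^(−k₁t) = e^(−2.32×1.62) = e^(−3.758) = 0.02332; e^(−k₂t) = e^(−0.08116) = 0.9220.
C_N = 2.32×1.59/(0.0501−2.32) × (0.02332−0.9220) = (-1.625)×(-0.8987) = 1.461 kmol/m³.

1.46 kmol/m³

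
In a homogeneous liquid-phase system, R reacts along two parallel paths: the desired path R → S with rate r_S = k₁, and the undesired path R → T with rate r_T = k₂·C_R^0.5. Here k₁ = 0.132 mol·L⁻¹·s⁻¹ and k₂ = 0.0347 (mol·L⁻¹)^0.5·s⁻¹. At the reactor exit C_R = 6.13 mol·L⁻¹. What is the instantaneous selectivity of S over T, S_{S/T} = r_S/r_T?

S_{S/T} = r_S/r_T = (k₁)/(k₂·C_R^0.5) = (k₁/k₂)·C_R^-0.5.
= (0.132) / (0.0347×6.130^0.5) = 0.1320/0.08591 = 1.54.
The undesired path is higher order in R, so low C_R (CSTR or dilute feed) favours S.

1.54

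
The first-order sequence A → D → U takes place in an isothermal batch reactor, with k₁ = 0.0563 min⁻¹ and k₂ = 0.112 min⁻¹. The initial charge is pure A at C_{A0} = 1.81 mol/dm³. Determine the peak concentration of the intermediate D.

For a first-order series the maximum intermediate yield is C_{D,max}/C_{A0} = (k₁/k₂)^[k₂/(k₂−k₁)].
= (0.0563/0.112)^(0.112/(0.112−0.0563)) = (0.5027)^(2.011) = 0.2508.
C_{D,max} = 0.2508×1.81 = 0.454 mol/dm³.

0.454 mol/dm³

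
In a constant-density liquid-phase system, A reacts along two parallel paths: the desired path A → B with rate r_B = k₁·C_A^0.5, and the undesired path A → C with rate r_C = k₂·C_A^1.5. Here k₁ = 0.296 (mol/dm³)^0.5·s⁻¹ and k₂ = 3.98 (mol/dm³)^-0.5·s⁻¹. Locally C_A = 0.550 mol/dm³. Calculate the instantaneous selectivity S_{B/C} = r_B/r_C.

S_{B/C} = r_B/r_C = (k₁·C_A^0.5)/(k₂·C_A^1.5) = (k₁/k₂)·C_A⁻¹.
= (0.296×0.5500^0.5) / (3.98×0.5500^1.5) = 0.2195/1.623 = 0.135.
The undesired path is higher order in A, so low C_A (CSTR or dilute feed) favours B.

0.135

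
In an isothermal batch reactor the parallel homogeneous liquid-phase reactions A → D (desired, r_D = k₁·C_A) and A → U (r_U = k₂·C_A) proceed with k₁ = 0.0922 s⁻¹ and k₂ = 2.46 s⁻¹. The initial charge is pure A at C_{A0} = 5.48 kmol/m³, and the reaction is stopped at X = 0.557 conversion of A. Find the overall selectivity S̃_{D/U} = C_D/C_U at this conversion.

0.0375

C_A = C_{A0}(1−X) = 2.428 kmol/m³.
Both paths are first order in A, so the instantaneous fraction to D is constant: dC_D/d(−C_A) = k₁/(k₁+k₂) = 0.03613.
C_D = 0.03613·(C_{A0}−C_A) = 0.03613×3.052 = 0.110 kmol/m³.
C_U = (C_{A0}−C_A)−C_D = 2.942 kmol/m³; S̃_{D/U} = 0.1103/2.942 = 0.0375.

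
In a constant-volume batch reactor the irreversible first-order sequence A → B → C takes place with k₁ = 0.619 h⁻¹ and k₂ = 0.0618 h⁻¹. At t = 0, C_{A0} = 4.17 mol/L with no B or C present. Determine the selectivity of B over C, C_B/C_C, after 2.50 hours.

For first-order series with pure A initially, C_B(t) = k₁C_{A0}/(k₂−k₁)·(e^(−k₁t) − e^(−k₂t)).
e^(−k₁t) = e^(−0.619×2.50) = e^(−1.547) = 0.2128; e^(−k₂t) = e^(−0.1545) = 0.8568.
C_B = 0.619×4.17/(0.0618−0.619) × (0.2128−0.8568) = (-4.633)×(-0.6441) = 2.984 mol/L.
C_A = C_{A0}e^(−k₁t) = 0.8873 mol/L, so C_C = C_{A0}−C_A−C_B = 0.2991 mol/L; C_B/C_C = 9.98.

9.98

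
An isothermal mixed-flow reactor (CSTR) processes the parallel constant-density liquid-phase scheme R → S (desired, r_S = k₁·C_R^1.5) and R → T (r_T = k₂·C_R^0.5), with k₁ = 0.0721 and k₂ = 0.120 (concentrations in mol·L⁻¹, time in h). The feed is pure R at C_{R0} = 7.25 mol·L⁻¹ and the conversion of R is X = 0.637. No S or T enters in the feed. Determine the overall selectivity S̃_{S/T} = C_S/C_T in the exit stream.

Exit C_R = C_{R0}(1−X) = 7.25×0.363 = 2.632 mol·L⁻¹.
A CSTR operates uniformly at the exit composition, giving r_S = 0.3078 and r_T = 0.1947 (each k·C_R^n at C_R = 2.632).
Overall selectivity = C_S/C_T = r_Sτ/(r_Tτ) = r_S/r_T = 1.58.

1.58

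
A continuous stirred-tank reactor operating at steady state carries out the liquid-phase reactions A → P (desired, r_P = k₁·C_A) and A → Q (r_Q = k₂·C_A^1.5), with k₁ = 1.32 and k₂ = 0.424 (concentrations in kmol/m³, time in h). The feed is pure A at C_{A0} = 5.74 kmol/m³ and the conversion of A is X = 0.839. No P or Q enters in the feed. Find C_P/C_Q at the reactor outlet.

3.24

Exit C_A = C_{A0}(1−X) = 5.74×0.161 = 0.9241 kmol/m³.
In a CSTR the entire volume is at exit conditions, so r_P = 1.32×0.9241 = 1.220 and r_Q = 0.424×0.9241^1.5 = 0.3767.
Overall selectivity = C_P/C_Q = r_Pτ/(r_Qτ) = r_P/r_Q = 3.24.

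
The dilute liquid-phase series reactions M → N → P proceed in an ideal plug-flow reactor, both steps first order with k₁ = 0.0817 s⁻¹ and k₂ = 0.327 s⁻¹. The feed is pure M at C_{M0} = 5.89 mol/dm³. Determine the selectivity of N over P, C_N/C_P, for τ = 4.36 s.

For first-order series with pure M initially, C_N(τ) = k₁C_{M0}/(k₂−k₁)·(e^(−k₁τ) − e^(−k₂τ)).
e^(−k₁τ) = e^(−0.0817×4.36) = e^(−0.3562) = 0.7003; e^(−k₂τ) = e^(−1.426) = 0.2403.
C_N = 0.0817×5.89/(0.327−0.0817) × (0.7003−0.2403) = 1.962×0.4600 = 0.9024 mol/dm³.
C_M = C_{M0}e^(−k₁τ) = 4.125 mol/dm³, so C_P = C_{M0}−C_M−C_N = 0.8627 mol/dm³; C_N/C_P = 1.05.

1.05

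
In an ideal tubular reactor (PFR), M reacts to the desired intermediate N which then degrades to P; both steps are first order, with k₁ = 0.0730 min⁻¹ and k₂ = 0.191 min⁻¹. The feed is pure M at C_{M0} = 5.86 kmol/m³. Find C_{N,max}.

1.24 kmol/m³

At the optimum, C_{N,max}/C_{M0} = (k₁/k₂)^[k₂/(k₂−k₁)].
= (0.0730/0.191)^(0.191/(0.191−0.0730)) = (0.3822)^(1.619) = 0.2108.
C_{N,max} = 0.2108×5.86 = 1.24 kmol/m³.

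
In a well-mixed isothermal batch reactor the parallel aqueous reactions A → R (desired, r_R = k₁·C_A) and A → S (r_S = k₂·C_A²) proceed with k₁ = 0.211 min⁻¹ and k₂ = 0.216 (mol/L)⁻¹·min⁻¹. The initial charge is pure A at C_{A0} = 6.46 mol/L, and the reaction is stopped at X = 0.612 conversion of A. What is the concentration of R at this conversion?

C_A = C_{A0}(1−X) = 2.506 mol/L.
Along a PFR/batch, dC_R/dC_A = −r_R/(r_R+r_S) = −k₁/(k₁+k₂·C_A).
Integrating from C_{A0} to C_A: C_R = (0.211/0.216)·ln[(0.211+0.216·6.46)/(0.211+0.216·2.51)] = 0.9769·ln(1.606/0.7524) = 0.7409 mol/L.

0.741 mol/L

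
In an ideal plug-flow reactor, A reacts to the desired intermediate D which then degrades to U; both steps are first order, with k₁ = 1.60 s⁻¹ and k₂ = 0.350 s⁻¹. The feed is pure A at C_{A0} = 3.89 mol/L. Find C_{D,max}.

For a first-order series the maximum intermediate yield is C_{D,max}/C_{A0} = (k₁/k₂)^[k₂/(k₂−k₁)].
= (1.60/0.350)^(0.350/(0.350−1.60)) = (4.571)^(-0.2800) = 0.6534.
C_{D,max} = 0.6534×3.89 = 2.54 mol/L.

2.54 mol/L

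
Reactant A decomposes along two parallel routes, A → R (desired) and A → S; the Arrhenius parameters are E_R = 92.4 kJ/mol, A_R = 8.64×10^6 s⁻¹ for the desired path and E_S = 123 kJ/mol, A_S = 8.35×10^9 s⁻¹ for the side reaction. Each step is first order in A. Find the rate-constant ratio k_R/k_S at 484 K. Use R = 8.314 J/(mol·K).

2.08

With equal orders, S_{R/S} = k_R/k_S = (A_R/A_S)·exp[(E_S−E_R)/(RT)].
(E_S−E_R)/(RT) = (123−92.4)×10³/(8.314×484) = 30600/4024 = 7.604.
k_R/k_S = (8.64×10^6/8.35×10^9)·exp(7.604) = 0.001035 × 2007 = 2.08.
Since E_R < E_S, lowering the temperature improves selectivity toward R.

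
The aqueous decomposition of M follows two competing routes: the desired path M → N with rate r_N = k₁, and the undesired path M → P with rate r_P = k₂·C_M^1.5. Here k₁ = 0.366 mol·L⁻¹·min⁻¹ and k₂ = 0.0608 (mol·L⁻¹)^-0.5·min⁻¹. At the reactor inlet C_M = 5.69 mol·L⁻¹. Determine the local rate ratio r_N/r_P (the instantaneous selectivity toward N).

S_{N/P} = r_N/r_P = (k₁)/(k₂·C_M^1.5) = (k₁/k₂)·C_M^-1.5.
= (0.366) / (0.0608×5.690^1.5) = 0.3660/0.8252 = 0.444.
The undesired path is higher order in M, so low C_M (CSTR or dilute feed) favours N.

0.444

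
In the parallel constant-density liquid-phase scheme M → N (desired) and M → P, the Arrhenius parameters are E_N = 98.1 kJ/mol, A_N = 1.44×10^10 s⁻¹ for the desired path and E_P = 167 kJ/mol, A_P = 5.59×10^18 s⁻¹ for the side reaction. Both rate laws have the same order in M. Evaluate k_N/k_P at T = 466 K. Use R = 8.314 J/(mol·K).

k_N/k_P = (A_N/A_P)·exp[−(E_N−E_P)/(RT)] = (A_N/A_P)·exp[(E_P−E_N)/(RT)].
(E_P−E_N)/(RT) = (167−98.1)×10³/(8.314×466) = 68900/3874 = 17.78.
k_N/k_P = (1.44×10^10/5.59×10^18)·exp(17.78) = 2.576×10^-9 × 5.289×10^7 = 0.136.

0.136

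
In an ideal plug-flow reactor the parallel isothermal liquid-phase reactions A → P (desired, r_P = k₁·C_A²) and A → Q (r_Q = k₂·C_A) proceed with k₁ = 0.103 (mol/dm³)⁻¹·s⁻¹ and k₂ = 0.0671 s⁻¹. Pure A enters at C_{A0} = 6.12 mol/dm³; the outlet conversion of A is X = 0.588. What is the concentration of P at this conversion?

3.10 mol/dm³

C_A = C_{A0}(1−X) = 2.521 mol/dm³.
Along a PFR/batch, dC_Q/dC_A = −r_Q/(r_P+r_Q) = −k₂/(k₂+k₁·C_A).
Integrating from C_{A0} to C_A: C_Q = (0.0671/0.103)·ln[(0.0671+0.103·6.12)/(0.0671+0.103·2.52)] = 0.6515·ln(0.6975/0.3268) = 0.4939 mol/dm³.
Then C_P = (C_{A0}−C_A) − C_Q = 3.599 − 0.4939 = 3.105 mol/dm³.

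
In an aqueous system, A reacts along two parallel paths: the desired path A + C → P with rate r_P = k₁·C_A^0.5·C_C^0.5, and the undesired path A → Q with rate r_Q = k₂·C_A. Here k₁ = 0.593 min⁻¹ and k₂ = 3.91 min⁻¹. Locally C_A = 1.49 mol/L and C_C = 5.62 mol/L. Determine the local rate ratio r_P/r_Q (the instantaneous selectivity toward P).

0.295

S_{P/Q} = r_P/r_Q = (k₁·C_A^0.5·C_C^0.5)/(k₂·C_A) = (k₁/k₂)·C_A^-0.5·C_C^0.5.
= (0.593×1.490^0.5×5.620^0.5) / (3.91×1.490) = 1.716/5.826 = 0.295.
The undesired path is higher order in A, so low C_A (CSTR or dilute feed) favours P.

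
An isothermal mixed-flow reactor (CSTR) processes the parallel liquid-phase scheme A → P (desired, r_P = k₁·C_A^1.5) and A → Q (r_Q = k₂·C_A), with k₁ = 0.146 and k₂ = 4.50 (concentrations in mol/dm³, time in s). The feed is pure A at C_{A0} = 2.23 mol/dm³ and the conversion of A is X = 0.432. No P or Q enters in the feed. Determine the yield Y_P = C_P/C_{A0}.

Exit C_A = C_{A0}(1−X) = 2.23×0.568 = 1.267 mol/dm³.
Rates in a CSTR are evaluated at the outlet concentration: r_P = 0.146×1.267^1.5 = 0.2081, r_Q = 4.50×1.267 = 5.700.
Fraction of consumed A going to P: r_P/(r_P+r_Q) = 0.03523.
C_P = 0.03523·C_{A0}·X = 0.03523×2.23×0.432 = 0.0339 mol/dm³; Y_P = C_P/C_{A0} = 0.0152.

0.0152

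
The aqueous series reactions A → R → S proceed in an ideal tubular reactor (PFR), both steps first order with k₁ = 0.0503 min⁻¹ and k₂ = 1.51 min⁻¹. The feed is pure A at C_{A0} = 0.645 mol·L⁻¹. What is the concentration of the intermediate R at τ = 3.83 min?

For first-order series with pure A initially, C_R(τ) = k₁C_{A0}/(k₂−k₁)·(e^(−k₁τ) − e^(−k₂τ)).
e^(−k₁τ) = e^(−0.0503×3.83) = e^(−0.1926) = 0.8248; e^(−k₂τ) = e^(−5.783) = 0.003079.
C_R = 0.0503×0.645/(1.51−0.0503) × (0.8248−0.003079) = 0.02223×0.8217 = 0.01826 mol·L⁻¹.

0.0183 mol·L⁻¹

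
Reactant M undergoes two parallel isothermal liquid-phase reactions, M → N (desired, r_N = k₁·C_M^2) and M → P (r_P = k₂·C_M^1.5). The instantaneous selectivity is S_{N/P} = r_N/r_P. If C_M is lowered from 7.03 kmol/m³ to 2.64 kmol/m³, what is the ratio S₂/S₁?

S_{N/P} = (k₁/k₂)·C_M^0.5, so S₂/S₁ = (C_{M,2}/C_{M,1})^0.5.
= (2.64/7.03)^0.5 = (0.3755)^0.5 = 0.613.

0.613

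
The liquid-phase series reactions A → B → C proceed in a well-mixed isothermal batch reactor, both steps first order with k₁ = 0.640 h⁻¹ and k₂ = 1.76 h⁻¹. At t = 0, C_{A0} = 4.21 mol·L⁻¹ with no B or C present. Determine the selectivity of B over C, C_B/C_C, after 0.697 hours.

The intermediate concentration in a first-order A→B→C sequence is C_B = k₁C_{A0}(e^(−k₁t) − e^(−k₂t))/(k₂−k₁).
e^(−k₁t) = e^(−0.640×0.697) = e^(−0.4461) = 0.6401; e^(−k₂t) = e^(−1.227) = 0.2933.
C_B = 0.640×4.21/(1.76−0.640) × (0.6401−0.2933) = 2.406×0.3469 = 0.8345 mol·L⁻¹.
C_A = C_{A0}e^(−k₁t) = 2.695 mol·L⁻¹, so C_C = C_{A0}−C_A−C_B = 0.6805 mol·L⁻¹; C_B/C_C = 1.23.

1.23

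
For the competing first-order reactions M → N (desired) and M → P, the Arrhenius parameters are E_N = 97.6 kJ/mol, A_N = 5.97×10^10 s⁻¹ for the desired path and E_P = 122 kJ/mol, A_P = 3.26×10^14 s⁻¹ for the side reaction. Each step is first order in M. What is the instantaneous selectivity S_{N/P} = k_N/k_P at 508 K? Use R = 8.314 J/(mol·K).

0.0591

k_N/k_P = (A_N/A_P)·exp[−(E_N−E_P)/(RT)] = (A_N/A_P)·exp[(E_P−E_N)/(RT)].
(E_P−E_N)/(RT) = (122−97.6)×10³/(8.314×508) = 24400/4224 = 5.777.
k_N/k_P = (5.97×10^10/3.26×10^14)·exp(5.777) = 1.831×10^-4 × 322.8 = 0.0591.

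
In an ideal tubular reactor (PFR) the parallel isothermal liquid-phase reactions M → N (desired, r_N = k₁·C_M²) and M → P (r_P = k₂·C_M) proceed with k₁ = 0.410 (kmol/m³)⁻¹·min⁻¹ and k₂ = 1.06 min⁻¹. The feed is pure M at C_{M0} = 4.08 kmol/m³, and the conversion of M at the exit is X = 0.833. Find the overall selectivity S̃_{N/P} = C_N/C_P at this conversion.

C_M = C_{M0}(1−X) = 0.6814 kmol/m³.
Along a PFR/batch, dC_P/dC_M = −r_P/(r_N+r_P) = −k₂/(k₂+k₁·C_M).
Integrating from C_{M0} to C_M: C_P = (1.06/0.410)·ln[(1.06+0.410·4.08)/(1.06+0.410·0.681)] = 2.585·ln(2.733/1.339) = 1.844 kmol/m³.
Then C_N = (C_{M0}−C_M) − C_P = 3.399 − 1.844 = 1.555 kmol/m³.
S̃_{N/P} = C_N/C_P = 1.555/1.844 = 0.843.

0.843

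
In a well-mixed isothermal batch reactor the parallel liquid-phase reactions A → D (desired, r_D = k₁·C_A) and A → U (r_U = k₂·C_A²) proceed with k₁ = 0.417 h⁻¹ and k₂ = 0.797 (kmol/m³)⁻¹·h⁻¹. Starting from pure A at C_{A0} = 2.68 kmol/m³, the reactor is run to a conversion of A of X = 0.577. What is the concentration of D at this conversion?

C_A = C_{A0}(1−X) = 1.134 kmol/m³.
Along a PFR/batch, dC_D/dC_A = −r_D/(r_D+r_U) = −k₁/(k₁+k₂·C_A).
Integrating from C_{A0} to C_A: C_D = (0.417/0.797)·ln[(0.417+0.797·2.68)/(0.417+0.797·1.13)] = 0.5232·ln(2.553/1.321) = 0.3449 kmol/m³.

0.345 kmol/m³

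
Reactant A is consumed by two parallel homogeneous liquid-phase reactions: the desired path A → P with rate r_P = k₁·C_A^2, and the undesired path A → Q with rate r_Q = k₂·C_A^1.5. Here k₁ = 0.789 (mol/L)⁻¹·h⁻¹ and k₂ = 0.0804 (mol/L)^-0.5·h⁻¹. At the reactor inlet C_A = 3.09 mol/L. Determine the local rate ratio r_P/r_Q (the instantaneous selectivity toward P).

S_{P/Q} = r_P/r_Q = (k₁·C_A^2)/(k₂·C_A^1.5) = (k₁/k₂)·C_A^0.5.
= (0.789×3.090^2) / (0.0804×3.090^1.5) = 7.533/0.4367 = 17.3.
Since the desired path is higher order in A, keeping C_A high (PFR or concentrated feed) favours P.

17.3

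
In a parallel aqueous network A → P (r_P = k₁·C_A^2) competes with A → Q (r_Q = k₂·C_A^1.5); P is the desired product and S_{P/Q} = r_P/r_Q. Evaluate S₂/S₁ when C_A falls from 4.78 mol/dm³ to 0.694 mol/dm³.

0.381

S_{P/Q} = (k₁/k₂)·C_A^0.5, so S₂/S₁ = (C_{A,2}/C_{A,1})^0.5.
= (0.694/4.78)^0.5 = (0.1452)^0.5 = 0.381.
Selectivity toward P falls as C_A falls — high-concentration operation is favoured.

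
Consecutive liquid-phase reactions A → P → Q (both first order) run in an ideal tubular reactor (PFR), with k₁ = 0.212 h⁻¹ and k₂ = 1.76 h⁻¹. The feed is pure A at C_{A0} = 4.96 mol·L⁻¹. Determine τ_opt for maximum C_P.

1.37 h

For first-order series the maximum of C_P occurs at τ_opt = ln(k₂/k₁)/(k₂−k₁).
= ln(1.76/0.212)/(1.76−0.212) = ln(8.302)/1.548 = 2.116/1.548 = 1.37 h.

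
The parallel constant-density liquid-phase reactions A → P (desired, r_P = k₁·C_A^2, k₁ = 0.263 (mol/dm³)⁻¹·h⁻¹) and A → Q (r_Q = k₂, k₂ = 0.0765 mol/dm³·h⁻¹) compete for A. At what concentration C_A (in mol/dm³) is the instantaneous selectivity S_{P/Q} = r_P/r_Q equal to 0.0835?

0.156 mol/dm³

S_{P/Q} = (k₁/k₂)·C_A^2 ⇒ C_A = (S·k₂/k₁)^(0.5).
= (0.0835×0.0765/0.263)^(0.5) = (0.02429)^(0.5) = 0.156 mol/dm³.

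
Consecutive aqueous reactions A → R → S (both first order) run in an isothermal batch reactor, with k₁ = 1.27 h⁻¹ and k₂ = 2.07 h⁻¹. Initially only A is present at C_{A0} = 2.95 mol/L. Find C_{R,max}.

0.833 mol/L

At the optimum, C_{R,max}/C_{A0} = (k₁/k₂)^[k₂/(k₂−k₁)].
= (1.27/2.07)^(2.07/(2.07−1.27)) = (0.6135)^(2.588) = 0.2825.
C_{R,max} = 0.2825×2.95 = 0.833 mol/L.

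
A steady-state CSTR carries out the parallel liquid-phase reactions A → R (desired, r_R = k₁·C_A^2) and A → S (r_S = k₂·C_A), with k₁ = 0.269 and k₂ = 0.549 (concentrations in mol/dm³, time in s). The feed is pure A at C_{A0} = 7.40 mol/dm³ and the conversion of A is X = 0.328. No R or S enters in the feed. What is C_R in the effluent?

1.72 mol/dm³

Exit C_A = C_{A0}(1−X) = 7.40×0.672 = 4.973 mol/dm³.
In a CSTR the entire volume is at exit conditions, so r_R = 0.269×4.973^2 = 6.652 and r_S = 0.549×4.973 = 2.730.
Fraction of consumed A going to R: r_R/(r_R+r_S) = 0.7090.
C_R = 0.7090·C_{A0}·X = 0.7090×7.40×0.328 = 1.72 mol/dm³.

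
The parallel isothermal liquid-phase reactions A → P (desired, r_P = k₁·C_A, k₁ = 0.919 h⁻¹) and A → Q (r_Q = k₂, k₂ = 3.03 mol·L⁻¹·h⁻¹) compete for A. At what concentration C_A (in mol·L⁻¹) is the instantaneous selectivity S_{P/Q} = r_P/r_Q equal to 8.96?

S_{P/Q} = (k₁/k₂)·C_A ⇒ C_A = S·k₂/k₁.
= 8.96×3.03/0.919 = 29.5 mol·L⁻¹.

29.5 mol·L⁻¹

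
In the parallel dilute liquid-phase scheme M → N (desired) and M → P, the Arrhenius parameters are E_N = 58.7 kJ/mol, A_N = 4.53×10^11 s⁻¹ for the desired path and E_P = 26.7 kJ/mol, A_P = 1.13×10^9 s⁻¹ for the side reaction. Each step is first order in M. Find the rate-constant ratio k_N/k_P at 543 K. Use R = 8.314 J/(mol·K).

0.335

With equal orders, S_{N/P} = k_N/k_P = (A_N/A_P)·exp[(E_P−E_N)/(RT)].
(E_P−E_N)/(RT) = (26.7−58.7)×10³/(8.314×543) = -32000/4515 = -7.088.
k_N/k_P = (4.53×10^11/1.13×10^9)·exp(-7.088) = 400.9 × 8.348×10^-4 = 0.335.
Since E_N > E_P, raising the temperature improves selectivity toward N.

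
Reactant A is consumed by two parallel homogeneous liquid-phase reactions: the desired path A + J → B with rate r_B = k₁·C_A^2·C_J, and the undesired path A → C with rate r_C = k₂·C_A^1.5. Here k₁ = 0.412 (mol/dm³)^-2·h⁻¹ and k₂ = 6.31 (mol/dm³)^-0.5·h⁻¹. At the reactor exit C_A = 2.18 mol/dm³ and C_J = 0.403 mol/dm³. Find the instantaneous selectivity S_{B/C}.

S_{B/C} = r_B/r_C = (k₁·C_A^2·C_J)/(k₂·C_A^1.5) = (k₁/k₂)·C_A^0.5·C_J.
= (0.412×2.180^2×0.4030) / (6.31×2.180^1.5) = 0.7891/20.31 = 0.0389.
Since the desired path is higher order in A, keeping C_A high (PFR or concentrated feed) favours B.

0.0389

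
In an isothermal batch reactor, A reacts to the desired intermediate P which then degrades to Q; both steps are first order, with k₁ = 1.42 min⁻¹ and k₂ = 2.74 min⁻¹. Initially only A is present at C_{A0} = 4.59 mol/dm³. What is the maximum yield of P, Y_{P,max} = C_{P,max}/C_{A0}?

0.256

For a first-order series the maximum intermediate yield is C_{P,max}/C_{A0} = (k₁/k₂)^[k₂/(k₂−k₁)].
= (1.42/2.74)^(2.74/(2.74−1.42)) = (0.5182)^(2.076) = 0.2555.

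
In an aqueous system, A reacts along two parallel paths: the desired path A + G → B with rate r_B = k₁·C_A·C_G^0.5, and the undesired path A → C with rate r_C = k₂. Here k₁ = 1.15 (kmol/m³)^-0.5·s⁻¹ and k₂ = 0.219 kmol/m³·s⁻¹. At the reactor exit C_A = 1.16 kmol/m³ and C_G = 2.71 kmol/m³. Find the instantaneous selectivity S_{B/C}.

10.0

S_{B/C} = r_B/r_C = (k₁·C_A·C_G^0.5)/(k₂) = (k₁/k₂)·C_A·C_G^0.5.
= (1.15×1.160×2.710^0.5) / (0.219) = 2.196/0.2190 = 10.0.
Since the desired path is higher order in A, keeping C_A high (PFR or concentrated feed) favours B.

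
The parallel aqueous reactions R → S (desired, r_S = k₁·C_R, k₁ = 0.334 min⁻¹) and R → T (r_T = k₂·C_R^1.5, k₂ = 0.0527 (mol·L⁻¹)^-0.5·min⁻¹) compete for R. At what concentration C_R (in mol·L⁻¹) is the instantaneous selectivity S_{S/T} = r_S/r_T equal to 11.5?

S_{S/T} = (k₁/k₂)·C_R^-0.5 ⇒ C_R = (S·k₂/k₁)^(-2).
= (11.5×0.0527/0.334)^(-2) = (1.815)^(-2) = 0.304 mol·L⁻¹.

0.304 mol·L⁻¹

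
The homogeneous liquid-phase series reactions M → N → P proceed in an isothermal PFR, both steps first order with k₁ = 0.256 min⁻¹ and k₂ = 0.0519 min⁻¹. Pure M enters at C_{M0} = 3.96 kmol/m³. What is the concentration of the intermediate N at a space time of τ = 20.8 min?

1.66 kmol/m³

Solving the coupled first-order balances gives C_N(τ) = [k₁/(k₂−k₁)]·C_{M0}·(e^(−k₁τ) − e^(−k₂τ)).
e^(−k₁τ) = e^(−0.256×20.8) = e^(−5.325) = 0.004869; e^(−k₂τ) = e^(−1.080) = 0.3398.
C_N = 0.256×3.96/(0.0519−0.256) × (0.004869−0.3398) = (-4.967)×(-0.3349) = 1.663 kmol/m³.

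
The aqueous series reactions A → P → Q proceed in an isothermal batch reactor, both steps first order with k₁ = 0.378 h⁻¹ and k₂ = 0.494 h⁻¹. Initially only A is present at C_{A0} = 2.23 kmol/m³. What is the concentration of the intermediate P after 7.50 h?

0.248 kmol/m³

The intermediate concentration in a first-order A→B→C sequence is C_P = k₁C_{A0}(e^(−k₁t) − e^(−k₂t))/(k₂−k₁).
e^(−k₁t) = e^(−0.378×7.50) = e^(−2.835) = 0.05872; e^(−k₂t) = e^(−3.705) = 0.02460.
C_P = 0.378×2.23/(0.494−0.378) × (0.05872−0.02460) = 7.267×0.03412 = 0.2479 kmol/m³.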